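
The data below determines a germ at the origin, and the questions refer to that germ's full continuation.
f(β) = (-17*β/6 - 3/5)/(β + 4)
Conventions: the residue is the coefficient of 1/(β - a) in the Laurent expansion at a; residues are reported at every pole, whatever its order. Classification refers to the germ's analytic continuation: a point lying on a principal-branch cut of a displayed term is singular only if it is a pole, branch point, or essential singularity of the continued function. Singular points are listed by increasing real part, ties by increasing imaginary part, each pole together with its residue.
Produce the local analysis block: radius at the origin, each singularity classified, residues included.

Radius of convergence at 0: 4.
At -4: a pole of order 1; residue 161/15.

Denominator factor (β + 4): pole of order 1 at -4, modulus 4.
The radius of convergence is the smallest modulus among the singular points: 4.
At the order-1 pole -4 set g(β) = (β - (-4))*f(β) = -17*β/6 - 3/5.
Simple pole: residue = g(a) at a = -4, which is 161/15.


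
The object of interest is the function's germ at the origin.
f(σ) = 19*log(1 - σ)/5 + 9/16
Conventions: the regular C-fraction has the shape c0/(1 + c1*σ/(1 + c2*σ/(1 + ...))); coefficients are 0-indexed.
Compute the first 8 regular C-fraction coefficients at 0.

The regular C-fraction coefficients are [9/16, 304/45, -653/90, -15/1306, -319/653, -653/4785, -3479/9570, -8613/48706].

Taylor coefficients (expand at 0): a_0 = 9/16, a_1 = -19/5, a_2 = -19/10, a_3 = -19/15, a_4 = -19/20, a_5 = -19/25, a_6 = -19/30, a_7 = -19/35.
c0 = a_0 = 9/16. Peel one level at a time: if S = 1 + c*σ/S' with S'(0) = 1, then c is the σ-coefficient of S and S' = c*σ/(S - 1).
S_1 = c0/f = 1 + (304/45)*σ + (99256/2025)*σ^2 + ...; c1 = 304/45.
S_2 = c1*σ/(S_1 - 1) = 1 + (-653/90)*σ + (-1/12)*σ^2 + ...; c2 = -653/90.
S_3 = c2*σ/(S_2 - 1) = 1 + (-15/1306)*σ + (-4785/852818)*σ^2 + ...; c3 = -15/1306.
S_4 = c3*σ/(S_3 - 1) = 1 + (-319/653)*σ + (-1/15)*σ^2 + ...; c4 = -319/653.
S_5 = c4*σ/(S_4 - 1) = 1 + (-653/4785)*σ + (-2271787/45792450)*σ^2 + ...; c5 = -653/4785.
S_6 = c5*σ/(S_5 - 1) = 1 + (-3479/9570)*σ + (-9/140)*σ^2 + ...; c6 = -3479/9570.
S_7 = c6*σ/(S_6 - 1) = 1 + (-8613/48706)*σ + ...; c7 = -8613/48706.


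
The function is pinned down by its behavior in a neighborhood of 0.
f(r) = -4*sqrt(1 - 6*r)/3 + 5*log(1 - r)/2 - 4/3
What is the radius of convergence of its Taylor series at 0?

Branch term (5/2)*log(1 - r/(1)): its argument vanishes at r = 1, a logarithmic branch point, modulus 1.
Branch term (-4/3)*sqrt(1 - r/(1/6)): its argument vanishes at r = 1/6, a square-root branch point, modulus 1/6.
The radius of convergence is the smallest modulus among the singular points: 1/6.

The radius of convergence is 1/6.


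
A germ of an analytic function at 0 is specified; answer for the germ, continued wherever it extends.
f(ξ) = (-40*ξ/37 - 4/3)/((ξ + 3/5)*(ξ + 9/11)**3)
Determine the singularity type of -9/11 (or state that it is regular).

The point is a pole of order 3.

The denominator factor ξ + 9/11 vanishes at -9/11 and appears to the power 3; the numerator there equals -548/1221, nonzero, and no other factor vanishes.
Hence a pole whose order is the multiplicity, 3.


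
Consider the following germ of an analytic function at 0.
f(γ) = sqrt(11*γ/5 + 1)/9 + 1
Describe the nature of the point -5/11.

The term (1/9)*sqrt(1 - γ/(-5/11)) has argument 1 - -5/11/(-5/11) = 0 at -5/11: a square-root (algebraic, two-sheeted) branch point; the remaining terms are analytic or single-valued there.

The point is an algebraic (square-root) branch point.


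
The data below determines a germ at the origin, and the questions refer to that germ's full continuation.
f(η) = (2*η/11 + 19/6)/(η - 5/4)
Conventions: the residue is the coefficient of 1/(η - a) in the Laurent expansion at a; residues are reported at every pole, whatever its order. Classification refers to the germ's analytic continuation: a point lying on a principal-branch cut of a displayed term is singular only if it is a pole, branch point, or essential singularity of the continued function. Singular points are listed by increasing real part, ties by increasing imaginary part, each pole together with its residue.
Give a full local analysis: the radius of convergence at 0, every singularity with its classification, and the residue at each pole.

Denominator factor (η - 5/4): pole of order 1 at 5/4, modulus 5/4.
The radius of convergence is the smallest modulus among the singular points: 5/4.
At the order-1 pole 5/4 set g(η) = (η - (5/4))*f(η) = 2*η/11 + 19/6.
Simple pole: residue = g(a) at a = 5/4, which is 112/33.

Radius of convergence at 0: 5/4.
At 5/4: a pole of order 1; residue 112/33.


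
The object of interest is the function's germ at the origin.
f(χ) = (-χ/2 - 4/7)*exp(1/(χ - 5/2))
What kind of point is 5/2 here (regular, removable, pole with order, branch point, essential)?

The point is an essential singularity.

The exponent 1/(χ - (5/2)) has a pole at 5/2, so exp(1/(χ - (5/2))) takes every nonzero value near it: an essential singularity (not a pole of any order).


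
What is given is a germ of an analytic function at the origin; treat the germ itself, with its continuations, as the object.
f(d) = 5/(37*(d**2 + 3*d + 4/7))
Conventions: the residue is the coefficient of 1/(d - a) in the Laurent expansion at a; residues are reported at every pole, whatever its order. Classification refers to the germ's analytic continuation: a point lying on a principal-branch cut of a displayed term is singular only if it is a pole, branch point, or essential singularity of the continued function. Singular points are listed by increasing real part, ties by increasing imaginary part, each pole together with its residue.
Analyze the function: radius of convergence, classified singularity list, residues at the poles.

Radius of convergence at 0: 3/2 - (1/14)*sqrt(329).
At -3/2 - (1/14)*sqrt(329): a pole of order 1; residue -(5/1739)*sqrt(329).
At -3/2 + (1/14)*sqrt(329): a pole of order 1; residue (5/1739)*sqrt(329).

Denominator factor (d**2 + 3*d + 4/7): discriminant 47/7, real irrational roots -3/2 + (1/14)*sqrt(329) and -3/2 - (1/14)*sqrt(329); poles of order 1, moduli 3/2 - (1/14)*sqrt(329) and 3/2 + (1/14)*sqrt(329).
The radius of convergence is the smallest modulus among the singular points: 3/2 - (1/14)*sqrt(329).
The factor d**2 + 3*d + 4/7 splits as (d - a)(d - a') with a = -3/2 - (1/14)*sqrt(329), a' = -3/2 + (1/14)*sqrt(329). At the order-1 pole a set g(d) = (d - a)*f(d) = [5/37] / (d - a').
Simple pole: residue = g(a) at a = -3/2 - (1/14)*sqrt(329), which is -(5/1739)*sqrt(329).
The factor d**2 + 3*d + 4/7 splits as (d - a)(d - a') with a = -3/2 + (1/14)*sqrt(329), a' = -3/2 - (1/14)*sqrt(329). At the order-1 pole a set g(d) = (d - a)*f(d) = [5/37] / (d - a').
Simple pole: residue = g(a) at a = -3/2 + (1/14)*sqrt(329), which is (5/1739)*sqrt(329).
List the singular points by increasing real part (a conjugate pair: the negative imaginary part first).


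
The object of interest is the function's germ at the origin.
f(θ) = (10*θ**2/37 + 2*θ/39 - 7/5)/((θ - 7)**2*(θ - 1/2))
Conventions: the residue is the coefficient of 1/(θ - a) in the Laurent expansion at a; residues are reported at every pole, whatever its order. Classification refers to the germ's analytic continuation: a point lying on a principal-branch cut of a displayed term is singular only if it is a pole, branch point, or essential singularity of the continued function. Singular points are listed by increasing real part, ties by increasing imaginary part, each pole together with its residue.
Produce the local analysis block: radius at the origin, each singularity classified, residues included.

Denominator factor (θ - 7)^2: pole of order 2 at 7, modulus 7.
Denominator factor (θ - 1/2): pole of order 1 at 1/2, modulus 1/2.
The radius of convergence is the smallest modulus among the singular points: 1/2.
At the order-1 pole 1/2 set g(θ) = (θ - (1/2))*f(θ) = (10*θ**2/37 + 2*θ/39 - 7/5)/(θ - 7)**2.
Simple pole: residue = g(a) at a = 1/2, which is -37714/1219335.
At the order-2 pole 7 set g(θ) = (θ - (7))^2*f(θ) = (10*θ**2/37 + 2*θ/39 - 7/5)/(θ - 1/2).
Order-2 pole: residue = g'(a); g'(7) = 367264/1219335, so the residue is 367264/1219335.
List the singular points by increasing real part (a conjugate pair: the negative imaginary part first).

Radius of convergence at 0: 1/2.
At 1/2: a pole of order 1; residue -37714/1219335.
At 7: a pole of order 2; residue 367264/1219335.


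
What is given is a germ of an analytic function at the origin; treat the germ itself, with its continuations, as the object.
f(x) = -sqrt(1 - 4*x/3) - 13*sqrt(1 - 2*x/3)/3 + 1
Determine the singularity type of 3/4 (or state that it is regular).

The term (-1)*sqrt(1 - x/(3/4)) has argument 1 - 3/4/(3/4) = 0 at 3/4: a square-root (algebraic, two-sheeted) branch point; the remaining terms are analytic or single-valued there.

The point is an algebraic (square-root) branch point.


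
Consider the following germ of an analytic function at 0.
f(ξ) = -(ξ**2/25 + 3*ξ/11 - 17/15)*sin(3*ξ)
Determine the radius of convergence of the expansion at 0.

The radius of convergence is infinite.

The factor -sin(3*ξ) is entire and contributes no finite singular point.
The polynomial part has no poles.
No finite singular points: the Taylor series at 0 converges everywhere.


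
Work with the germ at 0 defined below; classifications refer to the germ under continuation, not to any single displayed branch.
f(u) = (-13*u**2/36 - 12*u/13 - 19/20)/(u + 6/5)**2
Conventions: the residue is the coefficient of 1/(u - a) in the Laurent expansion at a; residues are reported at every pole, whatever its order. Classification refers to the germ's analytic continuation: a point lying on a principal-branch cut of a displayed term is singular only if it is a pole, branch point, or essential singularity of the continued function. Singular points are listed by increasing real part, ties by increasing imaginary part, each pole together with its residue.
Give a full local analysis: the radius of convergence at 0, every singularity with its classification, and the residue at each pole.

Denominator factor (u + 6/5)^2: pole of order 2 at -6/5, modulus 6/5.
The radius of convergence is the smallest modulus among the singular points: 6/5.
At the order-2 pole -6/5 set g(u) = (u - (-6/5))^2*f(u) = -13*u**2/36 - 12*u/13 - 19/20.
Order-2 pole: residue = g'(a); g'(-6/5) = -11/195, so the residue is -11/195.

Radius of convergence at 0: 6/5.
At -6/5: a pole of order 2; residue -11/195.


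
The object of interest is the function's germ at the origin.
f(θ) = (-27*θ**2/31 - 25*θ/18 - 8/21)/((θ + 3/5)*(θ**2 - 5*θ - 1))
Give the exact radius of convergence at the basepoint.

Denominator factor (θ + 3/5): pole of order 1 at -3/5, modulus 3/5.
Denominator factor (θ**2 - 5*θ - 1): discriminant 29, real irrational roots 5/2 + (1/2)*sqrt(29) and 5/2 - (1/2)*sqrt(29); poles of order 1, moduli 5/2 + (1/2)*sqrt(29) and -5/2 + (1/2)*sqrt(29).
The radius of convergence is the smallest modulus among the singular points: -5/2 + (1/2)*sqrt(29).

The radius of convergence is -5/2 + (1/2)*sqrt(29).


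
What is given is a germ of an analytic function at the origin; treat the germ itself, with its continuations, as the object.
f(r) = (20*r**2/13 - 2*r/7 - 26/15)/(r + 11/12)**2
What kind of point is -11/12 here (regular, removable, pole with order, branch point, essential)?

The point is a pole of order 2.

The denominator factor r + 11/12 vanishes at -11/12 and appears to the power 2; the numerator there equals -2927/16380, nonzero, and no other factor vanishes.
Hence a pole whose order is the multiplicity, 2.


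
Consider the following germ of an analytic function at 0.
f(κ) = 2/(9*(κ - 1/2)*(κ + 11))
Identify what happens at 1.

Denominator factors: κ + 11 = 12 at κ = 1; κ - 1/2 = 1/2 at κ = 1 — none vanishes.
So the germ continues analytically to 1.

The point is a regular point.


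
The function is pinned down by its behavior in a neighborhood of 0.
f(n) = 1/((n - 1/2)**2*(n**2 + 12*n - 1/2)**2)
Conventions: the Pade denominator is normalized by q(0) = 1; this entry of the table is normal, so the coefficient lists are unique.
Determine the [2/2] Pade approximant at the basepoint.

The Pade approximant has numerator coefficients [16, 432924/7279, 1054528/7279]; denominator coefficients [1, -1405801/29116, 4249177/7279].

Taylor coefficients needed (expand at 0): a_0 = 16, a_1 = 832, a_2 = 30976, a_3 = 1009920, a_4 = 30679232.
Write the denominator as Q(n) = 1 + q1*n + q2*n^2. Requiring Q*f - P = O(n^5) with deg P <= 2 kills the coefficients of n^3..n^4 in Q*f:
  n^3: a_3 + q1*a_2 + q2*a_1 = 0, i.e. 1009920 + (30976)*q1 + (832)*q2 = 0.
  n^4: a_4 + q1*a_3 + q2*a_2 = 0, i.e. 30679232 + (1009920)*q1 + (30976)*q2 = 0.
Solving this linear system: q1 = -1405801/29116, q2 = 4249177/7279.
The numerator is Q*f truncated at degree 2: P0 = a_0 = 16; P1 = a_1 + q1*a_0 = 432924/7279; P2 = a_2 + q1*a_1 + q2*a_0 = 1054528/7279.


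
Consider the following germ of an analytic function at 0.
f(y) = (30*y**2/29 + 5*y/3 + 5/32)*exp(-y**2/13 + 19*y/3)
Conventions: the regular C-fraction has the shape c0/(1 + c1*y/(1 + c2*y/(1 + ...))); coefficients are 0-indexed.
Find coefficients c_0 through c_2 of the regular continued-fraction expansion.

Taylor coefficients (expand at 0): a_0 = 5/32, a_1 = 85/32, a_2 = 3194675/217152.
c0 = a_0 = 5/32. Peel one level at a time: if S = 1 + c*y/S' with S'(0) = 1, then c is the y-coefficient of S and S' = c*y/(S - 1).
S_1 = c0/f = 1 + (-17)*y + (1322219/6786)*y^2 + ...; c1 = -17.
S_2 = c1*y/(S_1 - 1) = 1 + (1322219/115362)*y + ...; c2 = 1322219/115362.

The regular C-fraction coefficients are [5/32, -17, 1322219/115362].


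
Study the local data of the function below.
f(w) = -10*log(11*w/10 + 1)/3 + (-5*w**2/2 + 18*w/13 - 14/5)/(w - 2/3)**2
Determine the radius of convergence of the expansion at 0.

Denominator factor (w - 2/3)^2: pole of order 2 at 2/3, modulus 2/3.
Branch term (-10/3)*log(1 - w/(-10/11)): its argument vanishes at w = -10/11, a logarithmic branch point, modulus 10/11.
The radius of convergence is the smallest modulus among the singular points: 2/3.

The radius of convergence is 2/3.


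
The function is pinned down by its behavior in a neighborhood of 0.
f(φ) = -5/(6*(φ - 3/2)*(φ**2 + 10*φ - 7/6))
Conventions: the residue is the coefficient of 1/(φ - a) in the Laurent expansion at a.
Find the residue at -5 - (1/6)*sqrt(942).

The residue is 5/193 - (65/60602)*sqrt(942).


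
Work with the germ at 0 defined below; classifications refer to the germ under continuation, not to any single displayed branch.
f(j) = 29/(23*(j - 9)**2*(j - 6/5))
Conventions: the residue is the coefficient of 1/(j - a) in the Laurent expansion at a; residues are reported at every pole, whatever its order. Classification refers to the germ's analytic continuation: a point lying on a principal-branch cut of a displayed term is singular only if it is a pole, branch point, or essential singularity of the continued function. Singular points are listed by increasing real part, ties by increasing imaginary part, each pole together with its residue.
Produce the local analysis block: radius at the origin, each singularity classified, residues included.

Radius of convergence at 0: 6/5.
At 6/5: a pole of order 1; residue 725/34983.
At 9: a pole of order 2; residue -725/34983.

Denominator factor (j - 6/5): pole of order 1 at 6/5, modulus 6/5.
Denominator factor (j - 9)^2: pole of order 2 at 9, modulus 9.
The radius of convergence is the smallest modulus among the singular points: 6/5.
At the order-1 pole 6/5 set g(j) = (j - (6/5))*f(j) = 29/(23*(j - 9)**2).
Simple pole: residue = g(a) at a = 6/5, which is 725/34983.
At the order-2 pole 9 set g(j) = (j - (9))^2*f(j) = 29/(23*(j - 6/5)).
Order-2 pole: residue = g'(a); g'(9) = -725/34983, so the residue is -725/34983.
List the singular points by increasing real part (a conjugate pair: the negative imaginary part first).


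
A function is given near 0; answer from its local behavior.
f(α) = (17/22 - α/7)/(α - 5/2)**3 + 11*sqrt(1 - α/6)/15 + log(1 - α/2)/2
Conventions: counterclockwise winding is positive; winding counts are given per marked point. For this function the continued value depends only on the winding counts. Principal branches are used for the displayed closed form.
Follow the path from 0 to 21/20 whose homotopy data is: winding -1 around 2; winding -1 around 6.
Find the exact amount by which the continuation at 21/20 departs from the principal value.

The rational part is single-valued and drops out of the difference; each branch term changes only by its own monodromy.
(1/2)*log(1 - α/(2)): each positive loop around 2 adds 2*pi*i to the log, so winding -1 contributes (1/2)*(-1)*2*pi*i = -pi*i.
(11/15)*sqrt(1 - α/(6)): winding -1 is odd, the square root flips sign, contributing -2*(11/15)*sqrt(1 - (21/20)/(6)) = -2*(11/15)*sqrt(33/40) = -(11/150)*sqrt(330).
Summing the contributions at α = 21/20 gives (-(11/150)*sqrt(330)) - (pi)*i.

Continued minus principal equals (-(11/150)*sqrt(330)) - (pi)*i.


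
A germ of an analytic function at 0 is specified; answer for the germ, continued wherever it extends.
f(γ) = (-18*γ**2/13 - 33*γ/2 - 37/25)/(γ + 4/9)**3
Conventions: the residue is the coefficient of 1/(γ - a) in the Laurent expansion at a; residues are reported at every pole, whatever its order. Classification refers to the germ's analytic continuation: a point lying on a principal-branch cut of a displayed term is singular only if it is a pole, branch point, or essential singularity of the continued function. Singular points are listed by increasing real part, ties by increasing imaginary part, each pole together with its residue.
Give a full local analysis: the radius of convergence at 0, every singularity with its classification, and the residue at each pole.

Radius of convergence at 0: 4/9.
At -4/9: a pole of order 3; residue -18/13.

Denominator factor (γ + 4/9)^3: pole of order 3 at -4/9, modulus 4/9.
The radius of convergence is the smallest modulus among the singular points: 4/9.
At the order-3 pole -4/9 set g(γ) = (γ - (-4/9))^3*f(γ) = -18*γ**2/13 - 33*γ/2 - 37/25.
Order-3 pole: residue = g''(a)/2; g''(-4/9) = -36/13, so the residue is -18/13.


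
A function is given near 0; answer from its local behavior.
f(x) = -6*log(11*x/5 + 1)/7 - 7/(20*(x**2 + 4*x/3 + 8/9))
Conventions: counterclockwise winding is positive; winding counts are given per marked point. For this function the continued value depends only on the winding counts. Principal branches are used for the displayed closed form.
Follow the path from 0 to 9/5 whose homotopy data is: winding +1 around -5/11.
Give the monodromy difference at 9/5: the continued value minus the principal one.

The rational part is single-valued and drops out of the difference; each branch term changes only by its own monodromy.
(-6/7)*log(1 - x/(-5/11)): each positive loop around -5/11 adds 2*pi*i to the log, so winding +1 contributes (-6/7)*(1)*2*pi*i = -(12/7)*pi*i.
Summing the contributions at x = 9/5 gives -(12/7)*pi*i.

Continued minus principal equals -(12/7)*pi*i.


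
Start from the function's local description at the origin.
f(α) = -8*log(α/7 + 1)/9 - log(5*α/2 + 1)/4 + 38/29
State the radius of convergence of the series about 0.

The radius of convergence is 2/5.

Branch term (-1/4)*log(1 - α/(-2/5)): its argument vanishes at α = -2/5, a logarithmic branch point, modulus 2/5.
Branch term (-8/9)*log(1 - α/(-7)): its argument vanishes at α = -7, a logarithmic branch point, modulus 7.
The radius of convergence is the smallest modulus among the singular points: 2/5.


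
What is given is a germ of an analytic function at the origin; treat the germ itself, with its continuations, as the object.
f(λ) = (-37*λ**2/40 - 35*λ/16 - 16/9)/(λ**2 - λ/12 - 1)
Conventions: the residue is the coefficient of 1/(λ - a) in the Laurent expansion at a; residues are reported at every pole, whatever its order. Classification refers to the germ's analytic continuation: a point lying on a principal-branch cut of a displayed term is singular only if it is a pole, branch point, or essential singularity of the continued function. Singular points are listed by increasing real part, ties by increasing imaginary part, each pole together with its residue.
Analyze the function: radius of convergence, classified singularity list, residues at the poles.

Radius of convergence at 0: -1/24 + (1/24)*sqrt(577).
At 1/24 - (1/24)*sqrt(577): a pole of order 1; residue -1087/960 + (10741/184640)*sqrt(577).
At 1/24 + (1/24)*sqrt(577): a pole of order 1; residue -1087/960 - (10741/184640)*sqrt(577).

Denominator factor (λ**2 - λ/12 - 1): discriminant 577/144, real irrational roots 1/24 + (1/24)*sqrt(577) and 1/24 - (1/24)*sqrt(577); poles of order 1, moduli 1/24 + (1/24)*sqrt(577) and -1/24 + (1/24)*sqrt(577).
The radius of convergence is the smallest modulus among the singular points: -1/24 + (1/24)*sqrt(577).
The factor λ**2 - λ/12 - 1 splits as (λ - a)(λ - a') with a = 1/24 - (1/24)*sqrt(577), a' = 1/24 + (1/24)*sqrt(577). At the order-1 pole a set g(λ) = (λ - a)*f(λ) = [-37*λ**2/40 - 35*λ/16 - 16/9] / (λ - a').
Simple pole: residue = g(a) at a = 1/24 - (1/24)*sqrt(577), which is -1087/960 + (10741/184640)*sqrt(577).
The factor λ**2 - λ/12 - 1 splits as (λ - a)(λ - a') with a = 1/24 + (1/24)*sqrt(577), a' = 1/24 - (1/24)*sqrt(577). At the order-1 pole a set g(λ) = (λ - a)*f(λ) = [-37*λ**2/40 - 35*λ/16 - 16/9] / (λ - a').
Simple pole: residue = g(a) at a = 1/24 + (1/24)*sqrt(577), which is -1087/960 - (10741/184640)*sqrt(577).
List the singular points by increasing real part (a conjugate pair: the negative imaginary part first).


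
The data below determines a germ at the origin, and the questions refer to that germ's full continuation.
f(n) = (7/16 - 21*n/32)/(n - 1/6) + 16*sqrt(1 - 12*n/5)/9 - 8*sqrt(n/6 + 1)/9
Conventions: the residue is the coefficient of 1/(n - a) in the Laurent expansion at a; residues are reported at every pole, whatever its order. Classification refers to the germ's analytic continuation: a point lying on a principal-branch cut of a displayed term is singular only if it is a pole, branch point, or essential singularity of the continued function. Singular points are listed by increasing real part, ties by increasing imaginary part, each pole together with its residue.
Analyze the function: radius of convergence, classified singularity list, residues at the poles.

Radius of convergence at 0: 1/6.
At -6: an algebraic (square-root) branch point.
At 1/6: a pole of order 1; residue 21/64.
At 5/12: an algebraic (square-root) branch point.

Denominator factor (n - 1/6): pole of order 1 at 1/6, modulus 1/6.
Branch term (16/9)*sqrt(1 - n/(5/12)): its argument vanishes at n = 5/12, a square-root branch point, modulus 5/12.
Branch term (-8/9)*sqrt(1 - n/(-6)): its argument vanishes at n = -6, a square-root branch point, modulus 6.
The radius of convergence is the smallest modulus among the singular points: 1/6.
The branch terms are analytic at 1/6 and contribute nothing to the residue; only the rational part matters.
At the order-1 pole 1/6 set g(n) = (n - (1/6))*(rational part) = 7/16 - 21*n/32.
Simple pole: residue = g(a) at a = 1/6, which is 21/64.
List the singular points by increasing real part (a conjugate pair: the negative imaginary part first).


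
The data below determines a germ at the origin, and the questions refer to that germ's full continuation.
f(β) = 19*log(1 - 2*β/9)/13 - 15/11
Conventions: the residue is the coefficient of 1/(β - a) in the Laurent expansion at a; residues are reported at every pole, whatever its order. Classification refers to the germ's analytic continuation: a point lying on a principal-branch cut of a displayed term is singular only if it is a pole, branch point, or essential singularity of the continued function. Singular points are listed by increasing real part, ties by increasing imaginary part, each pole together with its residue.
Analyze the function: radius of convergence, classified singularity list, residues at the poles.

Radius of convergence at 0: 9/2.
At 9/2: a logarithmic branch point.

Branch term (19/13)*log(1 - β/(9/2)): its argument vanishes at β = 9/2, a logarithmic branch point, modulus 9/2.
The radius of convergence is the smallest modulus among the singular points: 9/2.


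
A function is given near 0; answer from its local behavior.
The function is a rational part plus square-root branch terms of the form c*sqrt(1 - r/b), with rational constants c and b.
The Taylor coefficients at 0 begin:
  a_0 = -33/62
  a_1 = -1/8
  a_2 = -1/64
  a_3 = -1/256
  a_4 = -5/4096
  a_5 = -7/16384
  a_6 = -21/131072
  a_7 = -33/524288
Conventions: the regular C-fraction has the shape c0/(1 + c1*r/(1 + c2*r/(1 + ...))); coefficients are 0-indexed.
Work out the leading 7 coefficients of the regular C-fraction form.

The regular C-fraction coefficients are [-33/62, -31/132, 29/264, 33/232, -91/232, -29/728, -153/728].

Taylor coefficients (read off): a_0 = -33/62, a_1 = -1/8, a_2 = -1/64, a_3 = -1/256, a_4 = -5/4096, a_5 = -7/16384, a_6 = -21/131072.
c0 = a_0 = -33/62. Peel one level at a time: if S = 1 + c*r/S' with S'(0) = 1, then c is the r-coefficient of S and S' = c*r/(S - 1).
S_1 = c0/f = 1 + (-31/132)*r + (899/34848)*r^2 + ...; c1 = -31/132.
S_2 = c1*r/(S_1 - 1) = 1 + (29/264)*r + (-1/64)*r^2 + ...; c2 = 29/264.
S_3 = c2*r/(S_2 - 1) = 1 + (33/232)*r + (3003/53824)*r^2 + ...; c3 = 33/232.
S_4 = c3*r/(S_3 - 1) = 1 + (-91/232)*r + (-1/64)*r^2 + ...; c4 = -91/232.
S_5 = c4*r/(S_4 - 1) = 1 + (-29/728)*r + (-4437/529984)*r^2 + ...; c5 = -29/728.
S_6 = c5*r/(S_5 - 1) = 1 + (-153/728)*r + ...; c6 = -153/728.


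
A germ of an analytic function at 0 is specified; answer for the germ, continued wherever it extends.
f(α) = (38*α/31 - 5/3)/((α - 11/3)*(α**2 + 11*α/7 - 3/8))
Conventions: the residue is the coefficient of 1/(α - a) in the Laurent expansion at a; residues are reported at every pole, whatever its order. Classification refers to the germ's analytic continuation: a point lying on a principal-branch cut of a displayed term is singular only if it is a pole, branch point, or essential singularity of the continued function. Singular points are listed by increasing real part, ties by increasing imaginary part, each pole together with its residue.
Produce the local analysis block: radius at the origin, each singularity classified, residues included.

Radius of convergence at 0: -11/14 + (1/28)*sqrt(778).
At -11/14 - (1/28)*sqrt(778): a pole of order 1; residue -22092/294221 - (1147538/114451969)*sqrt(778).
At -11/14 + (1/28)*sqrt(778): a pole of order 1; residue -22092/294221 + (1147538/114451969)*sqrt(778).
At 11/3: a pole of order 1; residue 44184/294221.


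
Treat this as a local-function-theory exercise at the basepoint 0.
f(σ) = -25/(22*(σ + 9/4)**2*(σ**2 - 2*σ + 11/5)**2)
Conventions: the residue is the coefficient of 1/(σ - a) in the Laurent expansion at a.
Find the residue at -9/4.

The residue is -83200000/9165613831.

At the order-2 pole -9/4 set g(σ) = (σ - (-9/4))^2*f(σ) = -25/(22*(σ**2 - 2*σ + 11/5)**2).
Order-2 pole: residue = g'(a); g'(-9/4) = -83200000/9165613831, so the residue is -83200000/9165613831.


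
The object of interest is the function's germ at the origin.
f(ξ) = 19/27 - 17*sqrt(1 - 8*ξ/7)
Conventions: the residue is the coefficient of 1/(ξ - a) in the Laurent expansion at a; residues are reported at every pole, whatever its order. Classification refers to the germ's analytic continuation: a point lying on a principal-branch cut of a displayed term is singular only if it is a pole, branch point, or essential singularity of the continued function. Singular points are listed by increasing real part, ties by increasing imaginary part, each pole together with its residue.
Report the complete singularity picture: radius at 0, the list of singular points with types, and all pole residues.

Branch term (-17)*sqrt(1 - ξ/(7/8)): its argument vanishes at ξ = 7/8, a square-root branch point, modulus 7/8.
The radius of convergence is the smallest modulus among the singular points: 7/8.

Radius of convergence at 0: 7/8.
At 7/8: an algebraic (square-root) branch point.


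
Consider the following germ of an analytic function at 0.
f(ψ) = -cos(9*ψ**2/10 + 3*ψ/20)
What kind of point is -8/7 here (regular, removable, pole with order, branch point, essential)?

There is no denominator, hence no pole anywhere.
The factor cos(9*ψ**2/10 + 3*ψ/20) is entire.
So the germ continues analytically to -8/7.

The point is a regular point.


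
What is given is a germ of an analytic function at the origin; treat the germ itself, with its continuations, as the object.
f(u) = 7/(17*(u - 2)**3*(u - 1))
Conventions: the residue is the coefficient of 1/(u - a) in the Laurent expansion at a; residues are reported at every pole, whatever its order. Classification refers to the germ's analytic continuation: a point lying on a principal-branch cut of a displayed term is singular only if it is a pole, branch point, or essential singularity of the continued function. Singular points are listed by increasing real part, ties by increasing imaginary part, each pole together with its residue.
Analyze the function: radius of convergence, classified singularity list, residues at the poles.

Radius of convergence at 0: 1.
At 1: a pole of order 1; residue -7/17.
At 2: a pole of order 3; residue 7/17.

Denominator factor (u - 2)^3: pole of order 3 at 2, modulus 2.
Denominator factor (u - 1): pole of order 1 at 1, modulus 1.
The radius of convergence is the smallest modulus among the singular points: 1.
At the order-1 pole 1 set g(u) = (u - (1))*f(u) = 7/(17*(u - 2)**3).
Simple pole: residue = g(a) at a = 1, which is -7/17.
At the order-3 pole 2 set g(u) = (u - (2))^3*f(u) = 7/(17*(u - 1)).
Order-3 pole: residue = g''(a)/2; g''(2) = 14/17, so the residue is 7/17.
List the singular points by increasing real part (a conjugate pair: the negative imaginary part first).


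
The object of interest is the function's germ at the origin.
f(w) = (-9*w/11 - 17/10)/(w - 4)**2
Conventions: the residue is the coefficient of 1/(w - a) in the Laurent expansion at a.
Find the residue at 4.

At the order-2 pole 4 set g(w) = (w - (4))^2*f(w) = -9*w/11 - 17/10.
Order-2 pole: residue = g'(a); g'(4) = -9/11, so the residue is -9/11.

The residue is -9/11.


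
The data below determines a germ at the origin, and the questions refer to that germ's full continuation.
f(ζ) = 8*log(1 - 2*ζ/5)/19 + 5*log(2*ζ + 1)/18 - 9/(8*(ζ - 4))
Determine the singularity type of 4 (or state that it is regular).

The point is a pole of order 1.

The denominator factor ζ - 4 vanishes at 4 and appears to the power 1; the numerator there equals -9/8, nonzero, and no other factor vanishes.
The branch terms are analytic at this point.
Hence a pole whose order is the multiplicity, 1.


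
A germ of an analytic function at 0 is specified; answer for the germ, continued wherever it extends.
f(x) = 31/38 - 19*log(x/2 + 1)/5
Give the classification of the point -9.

The point is a regular point.

There is no denominator, hence no pole anywhere.
Branch term log(1 - x/(-2)): argument at -9 is -7/2, nonzero, so -9 is not its branch point (a point on a principal cut is still regular for the continued germ).
So the germ continues analytically to -9.


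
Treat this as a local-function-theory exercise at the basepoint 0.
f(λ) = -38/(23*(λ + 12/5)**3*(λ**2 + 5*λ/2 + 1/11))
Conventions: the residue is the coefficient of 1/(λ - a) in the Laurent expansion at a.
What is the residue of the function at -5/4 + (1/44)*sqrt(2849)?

The factor λ**2 + 5*λ/2 + 1/11 splits as (λ - a)(λ - a') with a = -5/4 + (1/44)*sqrt(2849), a' = -5/4 - (1/44)*sqrt(2849). At the order-1 pole a set g(λ) = (λ - a)*f(λ) = [-38/(23*(λ + 12/5)**3)] / (λ - a').
Simple pole: residue = g(a) at a = -5/4 + (1/44)*sqrt(2849), which is -8596823125/6340732 + (1813623625/71402156)*sqrt(2849).

The residue is -8596823125/6340732 + (1813623625/71402156)*sqrt(2849).


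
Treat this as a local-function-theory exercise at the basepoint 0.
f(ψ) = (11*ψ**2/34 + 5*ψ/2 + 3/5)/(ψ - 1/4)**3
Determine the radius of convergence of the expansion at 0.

Denominator factor (ψ - 1/4)^3: pole of order 3 at 1/4, modulus 1/4.
The radius of convergence is the smallest modulus among the singular points: 1/4.

The radius of convergence is 1/4.


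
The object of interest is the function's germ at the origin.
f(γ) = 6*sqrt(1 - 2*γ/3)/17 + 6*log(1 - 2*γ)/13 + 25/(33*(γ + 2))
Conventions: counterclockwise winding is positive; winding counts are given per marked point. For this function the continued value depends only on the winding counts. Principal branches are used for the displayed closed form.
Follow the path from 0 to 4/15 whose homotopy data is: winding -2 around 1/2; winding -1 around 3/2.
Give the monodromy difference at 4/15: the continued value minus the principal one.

Continued minus principal equals (-(4/85)*sqrt(185)) - ((24/13)*pi)*i.

The rational part is single-valued and drops out of the difference; each branch term changes only by its own monodromy.
(6/17)*sqrt(1 - γ/(3/2)): winding -1 is odd, the square root flips sign, contributing -2*(6/17)*sqrt(1 - (4/15)/(3/2)) = -2*(6/17)*sqrt(37/45) = -(4/85)*sqrt(185).
(6/13)*log(1 - γ/(1/2)): each positive loop around 1/2 adds 2*pi*i to the log, so winding -2 contributes (6/13)*(-2)*2*pi*i = -(24/13)*pi*i.
Summing the contributions at γ = 4/15 gives (-(4/85)*sqrt(185)) - ((24/13)*pi)*i.


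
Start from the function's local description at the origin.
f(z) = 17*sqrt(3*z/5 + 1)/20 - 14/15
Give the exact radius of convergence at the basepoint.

The radius of convergence is 5/3.

Branch term (17/20)*sqrt(1 - z/(-5/3)): its argument vanishes at z = -5/3, a square-root branch point, modulus 5/3.
The radius of convergence is the smallest modulus among the singular points: 5/3.


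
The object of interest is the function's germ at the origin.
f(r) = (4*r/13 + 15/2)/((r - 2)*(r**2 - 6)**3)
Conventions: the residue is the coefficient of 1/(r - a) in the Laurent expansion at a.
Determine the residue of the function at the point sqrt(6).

The factor r**2 - 6 splits as (r - a)(r - a') with a = sqrt(6), a' = -sqrt(6). At the order-3 pole a set g(r) = (r - a)^3*f(r) = [(4*r/13 + 15/2)/(r - 2)] / (r - a')^3.
Order-3 pole: residue = g''(a)/2; g''(sqrt(6)) = 211/208 + (6127/14976)*sqrt(6), so the residue is 211/416 + (6127/29952)*sqrt(6).

The residue is 211/416 + (6127/29952)*sqrt(6).


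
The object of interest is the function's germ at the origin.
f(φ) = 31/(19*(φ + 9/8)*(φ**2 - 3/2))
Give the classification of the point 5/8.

Denominator factors: φ**2 - 3/2 = -71/64 at φ = 5/8; φ + 9/8 = 7/4 at φ = 5/8 — none vanishes.
So the germ continues analytically to 5/8.

The point is a regular point.


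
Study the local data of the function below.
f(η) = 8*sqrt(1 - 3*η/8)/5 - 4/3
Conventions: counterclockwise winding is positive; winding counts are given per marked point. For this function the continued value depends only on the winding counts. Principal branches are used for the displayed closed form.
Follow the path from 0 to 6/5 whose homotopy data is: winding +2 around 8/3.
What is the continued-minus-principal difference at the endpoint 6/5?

The rational part is single-valued and drops out of the difference; each branch term changes only by its own monodromy.
(8/5)*sqrt(1 - η/(8/3)): winding +2 is even, the square root returns to the same sheet, contribution 0.
Summing the contributions at η = 6/5 gives 0.

Continued minus principal equals 0.


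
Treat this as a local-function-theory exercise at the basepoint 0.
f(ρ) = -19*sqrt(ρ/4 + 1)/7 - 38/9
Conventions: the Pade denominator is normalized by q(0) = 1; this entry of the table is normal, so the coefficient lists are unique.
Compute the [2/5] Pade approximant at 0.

Taylor coefficients needed (expand at 0): a_0 = -437/63, a_1 = -19/56, a_2 = 19/896, a_3 = -19/7168, a_4 = 95/229376, a_5 = -19/262144, a_6 = 57/4194304, a_7 = -627/234881024.
Write the denominator as Q(ρ) = 1 + q1*ρ + q2*ρ^2 + q3*ρ^3 + q4*ρ^4 + q5*ρ^5. Requiring Q*f - P = O(ρ^8) with deg P <= 2 kills the coefficients of ρ^3..ρ^7 in Q*f:
  ρ^3: a_3 + q1*a_2 + q2*a_1 + q3*a_0 = 0, i.e. -19/7168 + (19/896)*q1 + (-19/56)*q2 + (-437/63)*q3 = 0.
  ρ^4: a_4 + q1*a_3 + q2*a_2 + q3*a_1 + q4*a_0 = 0, i.e. 95/229376 + (-19/7168)*q1 + (19/896)*q2 + (-19/56)*q3 + (-437/63)*q4 = 0.
  ρ^5: a_5 + q1*a_4 + q2*a_3 + q3*a_2 + q4*a_1 + q5*a_0 = 0, i.e. -19/262144 + (95/229376)*q1 + (-19/7168)*q2 + (19/896)*q3 + (-19/56)*q4 + (-437/63)*q5 = 0.
  ρ^6: a_6 + q1*a_5 + q2*a_4 + q3*a_3 + q4*a_2 + q5*a_1 = 0, i.e. 57/4194304 + (-19/262144)*q1 + (95/229376)*q2 + (-19/7168)*q3 + (19/896)*q4 + (-19/56)*q5 = 0.
  ρ^7: a_7 + q1*a_6 + q2*a_5 + q3*a_4 + q4*a_3 + q5*a_2 = 0, i.e. -627/234881024 + (57/4194304)*q1 + (-19/262144)*q2 + (95/229376)*q3 + (-19/7168)*q4 + (19/896)*q5 = 0.
Solving this linear system: q1 = 119097/415576, q2 = 25125/1662304, q3 = -6525/26596864, q4 = 2043/243171328, q5 = -3735/13617594368.
The numerator is Q*f truncated at degree 2: P0 = a_0 = -437/63; P1 = a_1 + q1*a_0 = -3384907/1454516; P2 = a_2 + q1*a_1 + q2*a_0 = -25255579/139633536.

The Pade approximant has numerator coefficients [-437/63, -3384907/1454516, -25255579/139633536]; denominator coefficients [1, 119097/415576, 25125/1662304, -6525/26596864, 2043/243171328, -3735/13617594368].


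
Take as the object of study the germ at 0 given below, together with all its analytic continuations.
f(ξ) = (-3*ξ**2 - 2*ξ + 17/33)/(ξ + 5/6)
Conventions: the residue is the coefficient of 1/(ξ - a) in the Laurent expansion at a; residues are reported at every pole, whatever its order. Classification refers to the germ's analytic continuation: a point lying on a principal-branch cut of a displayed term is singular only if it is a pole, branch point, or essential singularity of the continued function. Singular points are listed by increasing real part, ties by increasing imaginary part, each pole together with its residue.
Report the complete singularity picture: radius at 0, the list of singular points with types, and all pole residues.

Radius of convergence at 0: 5/6.
At -5/6: a pole of order 1; residue 13/132.

Denominator factor (ξ + 5/6): pole of order 1 at -5/6, modulus 5/6.
The radius of convergence is the smallest modulus among the singular points: 5/6.
At the order-1 pole -5/6 set g(ξ) = (ξ - (-5/6))*f(ξ) = -3*ξ**2 - 2*ξ + 17/33.
Simple pole: residue = g(a) at a = -5/6, which is 13/132.


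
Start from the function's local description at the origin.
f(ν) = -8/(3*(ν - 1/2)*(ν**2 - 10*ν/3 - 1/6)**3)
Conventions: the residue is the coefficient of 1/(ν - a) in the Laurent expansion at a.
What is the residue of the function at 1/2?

At the order-1 pole 1/2 set g(ν) = (ν - (1/2))*f(ν) = -8/(3*(ν**2 - 10*ν/3 - 1/6)**3).
Simple pole: residue = g(a) at a = 1/2, which is 4608/6859.

The residue is 4608/6859.


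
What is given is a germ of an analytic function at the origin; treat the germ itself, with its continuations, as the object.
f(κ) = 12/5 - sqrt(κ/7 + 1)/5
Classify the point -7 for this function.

The term (-1/5)*sqrt(1 - κ/(-7)) has argument 1 - -7/(-7) = 0 at -7: a square-root (algebraic, two-sheeted) branch point; the remaining terms are analytic or single-valued there.

The point is an algebraic (square-root) branch point.


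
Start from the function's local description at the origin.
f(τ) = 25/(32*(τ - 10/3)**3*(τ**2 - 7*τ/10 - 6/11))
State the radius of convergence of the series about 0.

Denominator factor (τ - 10/3)^3: pole of order 3 at 10/3, modulus 10/3.
Denominator factor (τ**2 - 7*τ/10 - 6/11): discriminant 2939/1100, real irrational roots 7/20 + (1/220)*sqrt(32329) and 7/20 - (1/220)*sqrt(32329); poles of order 1, moduli 7/20 + (1/220)*sqrt(32329) and -7/20 + (1/220)*sqrt(32329).
The radius of convergence is the smallest modulus among the singular points: -7/20 + (1/220)*sqrt(32329).

The radius of convergence is -7/20 + (1/220)*sqrt(32329).
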